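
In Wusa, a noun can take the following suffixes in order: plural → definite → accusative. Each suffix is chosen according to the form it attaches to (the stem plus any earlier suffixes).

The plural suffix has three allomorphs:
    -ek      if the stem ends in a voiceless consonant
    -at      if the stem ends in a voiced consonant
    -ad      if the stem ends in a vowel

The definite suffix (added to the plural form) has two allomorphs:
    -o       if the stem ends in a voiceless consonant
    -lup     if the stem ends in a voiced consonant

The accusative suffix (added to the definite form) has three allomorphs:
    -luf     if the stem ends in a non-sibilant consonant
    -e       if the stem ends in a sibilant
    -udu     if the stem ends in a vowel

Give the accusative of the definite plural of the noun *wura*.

*wura* — final sound /a/ (a vowel) → -ad → *wuraad*.
The plural form *wuraad* — final consonant /d/ (voiced) → -lup → *wuraadlup*.
The definite form *wuraadlup* — final sound /p/ (a non-sibilant consonant) → -luf → *wuraadlupluf*.

wuraadlupluf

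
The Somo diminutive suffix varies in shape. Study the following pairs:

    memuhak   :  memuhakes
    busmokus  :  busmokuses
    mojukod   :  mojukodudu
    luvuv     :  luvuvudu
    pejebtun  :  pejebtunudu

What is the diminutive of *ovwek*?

Looking at the final consonant of each stem: -es when the stem ends in a voiceless consonant (*memuhak*, *busmokus*); -udu when the stem ends in a voiced consonant (*mojukod*, *luvuv*, *pejebtun*).
Since the final consonant of *ovwek* is /k/ (voiceless), it takes -es, giving *ovwekes*.

ovwekes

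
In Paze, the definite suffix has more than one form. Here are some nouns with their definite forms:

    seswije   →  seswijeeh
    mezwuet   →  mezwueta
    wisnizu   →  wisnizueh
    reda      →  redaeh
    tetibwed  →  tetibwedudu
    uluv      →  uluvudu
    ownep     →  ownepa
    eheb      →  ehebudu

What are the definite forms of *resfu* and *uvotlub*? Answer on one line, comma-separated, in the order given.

resfueh, uvotlubudu

The alternation tracks the final sound of the stem — -a when the stem ends in a voiceless consonant (*mezwuet*, *ownep*); -udu when the stem ends in a voiced consonant (*tetibwed*, *uluv*, *eheb*); -eh when the stem ends in a vowel (*seswije*, *wisnizu*, *reda*).
*resfu* — final sound /u/ (a vowel) → -eh → *resfueh*.
*uvotlub*: final sound = /b/, a voiced consonant → -udu → *uvotlubudu*.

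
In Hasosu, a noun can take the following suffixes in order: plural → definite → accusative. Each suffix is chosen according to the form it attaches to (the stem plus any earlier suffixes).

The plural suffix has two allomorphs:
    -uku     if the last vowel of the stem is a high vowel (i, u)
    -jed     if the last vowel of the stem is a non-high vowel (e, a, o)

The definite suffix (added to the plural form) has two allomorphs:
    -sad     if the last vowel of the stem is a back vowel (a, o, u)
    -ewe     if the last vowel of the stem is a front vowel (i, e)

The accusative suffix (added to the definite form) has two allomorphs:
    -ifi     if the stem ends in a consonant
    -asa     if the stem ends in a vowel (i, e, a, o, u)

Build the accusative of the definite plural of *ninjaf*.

*ninjaf* — last vowel /a/ (a non-high vowel) → -jed → *ninjafjed*.
Since the last vowel of the plural form *ninjafjed* is /e/ (a front vowel), it takes -ewe, giving *ninjafjedewe*.
The definite form *ninjafjedewe* — final sound /e/ (a vowel) → -asa → *ninjafjedeweasa*.

ninjafjedeweasa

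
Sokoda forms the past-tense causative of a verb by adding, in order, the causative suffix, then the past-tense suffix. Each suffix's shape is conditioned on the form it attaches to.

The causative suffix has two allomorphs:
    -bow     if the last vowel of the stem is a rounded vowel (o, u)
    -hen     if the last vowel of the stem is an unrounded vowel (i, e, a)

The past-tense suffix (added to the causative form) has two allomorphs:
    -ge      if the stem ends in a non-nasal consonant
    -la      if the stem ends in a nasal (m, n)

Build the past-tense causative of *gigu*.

gigubowge

*gigu*: last vowel = /u/, a rounded vowel → -bow → *gigubow*.
The causative form *gigubow* — final consonant /w/ (non-nasal) → -ge → *gigubowge*.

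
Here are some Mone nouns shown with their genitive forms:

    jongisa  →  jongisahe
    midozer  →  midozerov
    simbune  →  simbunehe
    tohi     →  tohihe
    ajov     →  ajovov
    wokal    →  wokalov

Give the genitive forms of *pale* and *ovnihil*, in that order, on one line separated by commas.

The pattern is consonant vs. vowel: -ov when the stem ends in a consonant (*midozer*, *ajov*, *wokal*); -he when the stem ends in a vowel (*jongisa*, *simbune*, *tohi*).
*pale* — final sound /e/ (a vowel) → -he → *palehe*.
*ovnihil*: final sound = /l/, a consonant → -ov → *ovnihilov*.

palehe, ovnihilov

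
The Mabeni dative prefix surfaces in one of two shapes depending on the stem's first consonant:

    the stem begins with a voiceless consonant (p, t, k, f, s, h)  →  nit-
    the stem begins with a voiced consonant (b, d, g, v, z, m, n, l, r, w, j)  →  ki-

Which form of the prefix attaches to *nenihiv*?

ki-

*nenihiv*: first consonant = /n/, voiced → ki-.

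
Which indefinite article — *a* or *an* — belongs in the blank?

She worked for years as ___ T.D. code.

The indefinite article is chosen by the initial *sound* of the following word, not its spelling.
The initialism *T.D.* is read letter by letter; the first letter, T, is pronounced /tiː/, which begins with a consonant sound.
So the article is *a*: She worked for years as a T.D. code.

a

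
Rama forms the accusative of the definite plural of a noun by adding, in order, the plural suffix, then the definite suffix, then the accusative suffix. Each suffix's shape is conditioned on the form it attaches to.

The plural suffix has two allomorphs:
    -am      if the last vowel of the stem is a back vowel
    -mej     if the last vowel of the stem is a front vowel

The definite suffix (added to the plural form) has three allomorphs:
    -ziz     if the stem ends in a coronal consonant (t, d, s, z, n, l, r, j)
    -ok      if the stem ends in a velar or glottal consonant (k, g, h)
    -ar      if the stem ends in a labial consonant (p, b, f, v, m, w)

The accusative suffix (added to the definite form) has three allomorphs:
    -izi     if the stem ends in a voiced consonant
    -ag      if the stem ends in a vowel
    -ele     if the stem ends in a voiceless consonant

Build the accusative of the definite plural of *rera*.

*rera* — last vowel /a/ (a back vowel) → -am → *reraam*.
The final consonant of the plural form *reraam* is /m/, which is labial, so the definite suffix is -ar, giving *reraamar*.
The definite form *reraamar* — final sound /r/ (a voiced consonant) → -izi → *reraamarizi*.

reraamarizi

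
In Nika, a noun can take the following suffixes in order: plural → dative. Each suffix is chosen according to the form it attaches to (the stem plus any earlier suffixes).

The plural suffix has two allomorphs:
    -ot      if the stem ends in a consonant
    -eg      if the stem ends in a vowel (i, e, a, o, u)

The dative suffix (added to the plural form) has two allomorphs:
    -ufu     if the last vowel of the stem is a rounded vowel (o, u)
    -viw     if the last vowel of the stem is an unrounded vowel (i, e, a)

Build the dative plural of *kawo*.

kawoegviw

*kawo* — final sound /o/ (a vowel) → -eg → *kawoeg*.
Since the last vowel of the plural form *kawoeg* is /e/ (an unrounded vowel), it takes -viw, giving *kawoegviw*.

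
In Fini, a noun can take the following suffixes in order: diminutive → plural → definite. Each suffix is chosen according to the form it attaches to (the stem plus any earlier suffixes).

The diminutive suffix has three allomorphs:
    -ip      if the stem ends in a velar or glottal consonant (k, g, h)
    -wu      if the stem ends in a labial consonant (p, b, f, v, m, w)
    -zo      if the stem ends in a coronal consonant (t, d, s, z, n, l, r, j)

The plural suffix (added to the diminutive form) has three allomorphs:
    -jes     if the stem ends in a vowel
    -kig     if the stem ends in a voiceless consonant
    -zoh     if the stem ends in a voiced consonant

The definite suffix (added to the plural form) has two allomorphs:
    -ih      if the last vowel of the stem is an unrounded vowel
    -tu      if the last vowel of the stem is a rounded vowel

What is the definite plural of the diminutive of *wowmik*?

wowmikipkigih

Since the final consonant of *wowmik* is /k/ (velar/glottal), it takes -ip, giving *wowmikip*.
The diminutive form *wowmikip*: final sound = /p/, a voiceless consonant → -kig → *wowmikipkig*.
Since the last vowel of the plural form *wowmikipkig* is /i/ (an unrounded vowel), it takes -ih, giving *wowmikipkigih*.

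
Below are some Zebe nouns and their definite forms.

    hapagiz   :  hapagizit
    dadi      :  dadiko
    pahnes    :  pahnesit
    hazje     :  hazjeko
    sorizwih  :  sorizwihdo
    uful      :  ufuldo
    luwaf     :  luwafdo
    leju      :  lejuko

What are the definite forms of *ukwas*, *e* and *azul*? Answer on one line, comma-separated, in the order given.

ukwasit, eko, azuldo

The suffix is conditioned by the final sound: -it when the stem ends in a sibilant (*hapagiz*, *pahnes*); -do when the stem ends in a non-sibilant consonant (*sorizwih*, *uful*, *luwaf*); -ko when the stem ends in a vowel (*dadi*, *hazje*, *leju*).
*ukwas* — final sound /s/ (a sibilant) → -it → *ukwasit*.
*e* — final sound /e/ (a vowel) → -ko → *eko*.
*azul* — final sound /l/ (a non-sibilant consonant) → -do → *azuldo*.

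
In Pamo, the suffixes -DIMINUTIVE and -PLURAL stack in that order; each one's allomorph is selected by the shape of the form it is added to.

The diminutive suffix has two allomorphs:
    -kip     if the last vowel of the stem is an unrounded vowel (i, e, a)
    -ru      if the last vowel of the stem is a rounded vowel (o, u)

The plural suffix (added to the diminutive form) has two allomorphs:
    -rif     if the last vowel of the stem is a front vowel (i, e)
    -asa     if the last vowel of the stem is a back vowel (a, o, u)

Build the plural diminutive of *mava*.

mavakiprif

The last vowel of *mava* is /a/, which is an unrounded vowel, so the diminutive suffix is -kip, giving *mavakip*.
The diminutive form *mavakip* — last vowel /i/ (a front vowel) → -rif → *mavakiprif*.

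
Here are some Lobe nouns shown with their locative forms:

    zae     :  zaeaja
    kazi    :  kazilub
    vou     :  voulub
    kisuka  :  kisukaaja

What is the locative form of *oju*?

The pattern is height harmony: -lub when the last vowel of the stem is a high vowel (*kazi*, *vou*); -aja when the last vowel of the stem is a non-high vowel (*zae*, *kisuka*).
Since the last vowel of *oju* is /u/ (a high vowel), it takes -lub, giving *ojulub*.

ojulub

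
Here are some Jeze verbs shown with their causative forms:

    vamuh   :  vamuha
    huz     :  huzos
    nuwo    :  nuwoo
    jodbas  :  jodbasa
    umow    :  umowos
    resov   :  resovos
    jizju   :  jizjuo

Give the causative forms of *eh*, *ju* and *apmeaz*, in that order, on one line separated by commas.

The suffix is conditioned by the final sound: -a when the stem ends in a voiceless consonant (*vamuh*, *jodbas*); -os when the stem ends in a voiced consonant (*huz*, *umow*, *resov*); -o when the stem ends in a vowel (*nuwo*, *jizju*).
*eh* — final sound /h/ (a voiceless consonant) → -a → *eha*.
Since the final sound of *ju* is /u/ (a vowel), it takes -o, giving *juo*.
*apmeaz* — final sound /z/ (a voiced consonant) → -os → *apmeazos*.

eha, juo, apmeazos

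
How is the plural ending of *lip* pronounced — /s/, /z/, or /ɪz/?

The stem *lip* ends in a voiceless non-sibilant consonant.
The plural suffix surfaces as /ɪz/ after sibilants, /s/ after other voiceless consonants, and /z/ after other voiced sounds.
So the plural -s on *lip* is pronounced /s/.

/s/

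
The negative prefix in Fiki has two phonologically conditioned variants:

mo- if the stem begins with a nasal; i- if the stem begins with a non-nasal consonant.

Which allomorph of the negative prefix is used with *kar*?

Since the first consonant of *kar* is /k/ (non-nasal), it takes i-.

i-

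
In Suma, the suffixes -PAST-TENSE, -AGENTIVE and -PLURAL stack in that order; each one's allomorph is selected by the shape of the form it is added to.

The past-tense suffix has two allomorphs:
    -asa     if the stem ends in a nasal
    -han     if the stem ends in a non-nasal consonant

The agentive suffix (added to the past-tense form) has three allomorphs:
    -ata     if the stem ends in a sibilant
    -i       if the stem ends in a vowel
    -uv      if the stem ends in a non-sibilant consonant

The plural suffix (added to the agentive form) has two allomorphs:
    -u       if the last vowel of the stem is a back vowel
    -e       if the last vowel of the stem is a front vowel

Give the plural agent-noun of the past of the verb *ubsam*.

ubsamasaie

Since the final consonant of *ubsam* is /m/ (a nasal), it takes -asa, giving *ubsamasa*.
The past-tense form *ubsamasa*: final sound = /a/, a vowel → -i → *ubsamasai*.
The last vowel of the agentive form *ubsamasai* is /i/, which is a front vowel, so the plural suffix is -e, giving *ubsamasaie*.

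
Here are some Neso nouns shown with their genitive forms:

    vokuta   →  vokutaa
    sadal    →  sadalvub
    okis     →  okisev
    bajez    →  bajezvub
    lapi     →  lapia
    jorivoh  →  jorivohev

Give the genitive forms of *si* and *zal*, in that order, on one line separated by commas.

The alternation tracks the final sound of the stem — -ev when the stem ends in a voiceless consonant (*okis*, *jorivoh*); -vub when the stem ends in a voiced consonant (*sadal*, *bajez*); -a when the stem ends in a vowel (*vokuta*, *lapi*).
*si*: final sound = /i/, a vowel → -a → *sia*.
The final sound of *zal* is /l/, which is a voiced consonant, so the suffix is -vub, giving *zalvub*.

sia, zalvub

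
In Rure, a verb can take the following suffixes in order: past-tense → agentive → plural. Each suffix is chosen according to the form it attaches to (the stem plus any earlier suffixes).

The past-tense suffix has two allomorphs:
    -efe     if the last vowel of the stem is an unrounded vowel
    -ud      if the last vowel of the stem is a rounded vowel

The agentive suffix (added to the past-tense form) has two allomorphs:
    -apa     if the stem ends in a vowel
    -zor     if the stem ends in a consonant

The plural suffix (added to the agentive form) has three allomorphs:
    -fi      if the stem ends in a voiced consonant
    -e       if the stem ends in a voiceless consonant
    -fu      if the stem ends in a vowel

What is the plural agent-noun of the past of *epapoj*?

epapojudzorfi

Since the last vowel of *epapoj* is /o/ (a rounded vowel), it takes -ud, giving *epapojud*.
The past-tense form *epapojud*: final sound = /d/, a consonant → -zor → *epapojudzor*.
The final sound of the agentive form *epapojudzor* is /r/, which is a voiced consonant, so the plural suffix is -fi, giving *epapojudzorfi*.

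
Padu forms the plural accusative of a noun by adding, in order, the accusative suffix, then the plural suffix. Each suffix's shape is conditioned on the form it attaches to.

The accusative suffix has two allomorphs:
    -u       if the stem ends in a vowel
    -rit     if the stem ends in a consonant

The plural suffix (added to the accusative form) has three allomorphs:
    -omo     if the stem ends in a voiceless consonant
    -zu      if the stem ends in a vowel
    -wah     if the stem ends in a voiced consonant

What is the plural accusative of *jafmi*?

jafmiuzu

The final sound of *jafmi* is /i/, which is a vowel, so the accusative suffix is -u, giving *jafmiu*.
Since the final sound of the accusative form *jafmiu* is /u/ (a vowel), it takes -zu, giving *jafmiuzu*.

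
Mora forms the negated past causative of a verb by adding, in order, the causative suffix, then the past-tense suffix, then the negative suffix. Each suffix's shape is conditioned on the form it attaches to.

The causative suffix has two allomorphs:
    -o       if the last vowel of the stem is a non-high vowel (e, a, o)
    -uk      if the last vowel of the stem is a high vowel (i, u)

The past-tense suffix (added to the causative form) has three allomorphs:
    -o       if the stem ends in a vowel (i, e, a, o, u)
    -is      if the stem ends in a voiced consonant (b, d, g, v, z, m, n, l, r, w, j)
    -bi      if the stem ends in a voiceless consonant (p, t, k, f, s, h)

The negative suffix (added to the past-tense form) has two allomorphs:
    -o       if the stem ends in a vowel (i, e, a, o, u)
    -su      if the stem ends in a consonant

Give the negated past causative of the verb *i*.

iukbio

*i* — last vowel /i/ (a high vowel) → -uk → *iuk*.
The causative form *iuk* — final sound /k/ (a voiceless consonant) → -bi → *iukbi*.
The past-tense form *iukbi* — final sound /i/ (a vowel) → -o → *iukbio*.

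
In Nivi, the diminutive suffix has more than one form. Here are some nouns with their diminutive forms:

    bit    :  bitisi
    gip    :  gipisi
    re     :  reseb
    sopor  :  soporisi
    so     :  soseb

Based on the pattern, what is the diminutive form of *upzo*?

upzoseb

The pattern is consonant vs. vowel: -isi when the stem ends in a consonant (*bit*, *gip*, *sopor*); -seb when the stem ends in a vowel (*re*, *so*).
The final sound of *upzo* is /o/, which is a vowel, so the suffix is -seb, giving *upzoseb*.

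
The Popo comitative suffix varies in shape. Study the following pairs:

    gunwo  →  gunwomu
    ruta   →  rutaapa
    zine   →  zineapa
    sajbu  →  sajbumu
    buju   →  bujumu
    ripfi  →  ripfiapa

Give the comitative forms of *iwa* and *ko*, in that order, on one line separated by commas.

iwaapa, komu

The alternation tracks the last vowel of the stem — -mu when the last vowel of the stem is a rounded vowel (*gunwo*, *sajbu*, *buju*); -apa when the last vowel of the stem is an unrounded vowel (*ruta*, *zine*, *ripfi*).
*iwa* — last vowel /a/ (an unrounded vowel) → -apa → *iwaapa*.
*ko* — last vowel /o/ (a rounded vowel) → -mu → *komu*.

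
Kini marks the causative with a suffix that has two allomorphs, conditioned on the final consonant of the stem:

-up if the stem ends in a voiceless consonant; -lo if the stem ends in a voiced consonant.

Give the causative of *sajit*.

sajitup

The final consonant of *sajit* is /t/, which is voiceless, so the suffix is -up, giving *sajitup*.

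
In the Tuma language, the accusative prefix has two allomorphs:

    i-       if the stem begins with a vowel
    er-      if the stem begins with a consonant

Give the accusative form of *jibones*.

Since the first sound of *jibones* is /j/ (a consonant), it takes er-, giving *erjibones*.

erjibones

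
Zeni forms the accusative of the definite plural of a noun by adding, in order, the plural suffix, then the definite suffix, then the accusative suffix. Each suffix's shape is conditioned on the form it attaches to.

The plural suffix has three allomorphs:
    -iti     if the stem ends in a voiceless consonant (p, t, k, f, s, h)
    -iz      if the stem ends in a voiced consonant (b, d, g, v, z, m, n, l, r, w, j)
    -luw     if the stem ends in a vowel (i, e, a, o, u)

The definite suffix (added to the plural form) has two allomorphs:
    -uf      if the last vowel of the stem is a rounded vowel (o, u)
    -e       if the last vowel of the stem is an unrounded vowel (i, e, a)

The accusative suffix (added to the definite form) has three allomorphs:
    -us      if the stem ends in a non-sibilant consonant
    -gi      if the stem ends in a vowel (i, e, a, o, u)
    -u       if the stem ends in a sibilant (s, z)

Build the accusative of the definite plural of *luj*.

*luj* — final sound /j/ (a voiced consonant) → -iz → *lujiz*.
The plural form *lujiz* — last vowel /i/ (an unrounded vowel) → -e → *lujize*.
The final sound of the definite form *lujize* is /e/, which is a vowel, so the accusative suffix is -gi, giving *lujizegi*.

lujizegi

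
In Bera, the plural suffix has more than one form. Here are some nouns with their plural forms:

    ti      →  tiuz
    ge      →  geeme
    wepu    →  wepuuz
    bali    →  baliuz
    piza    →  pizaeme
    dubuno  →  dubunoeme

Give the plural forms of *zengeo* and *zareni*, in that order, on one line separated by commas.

The pattern is height harmony: -uz when the last vowel of the stem is a high vowel (*ti*, *wepu*, *bali*); -eme when the last vowel of the stem is a non-high vowel (*ge*, *piza*, *dubuno*).
The last vowel of *zengeo* is /o/, which is a non-high vowel, so the suffix is -eme, giving *zengeoeme*.
Since the last vowel of *zareni* is /i/ (a high vowel), it takes -uz, giving *zareniuz*.

zengeoeme, zareniuz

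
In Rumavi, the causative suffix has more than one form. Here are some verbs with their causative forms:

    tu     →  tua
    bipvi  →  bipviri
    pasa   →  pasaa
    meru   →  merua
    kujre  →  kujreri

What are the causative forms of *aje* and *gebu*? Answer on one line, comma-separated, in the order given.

The suffix is conditioned by the last vowel: -ri when the last vowel of the stem is a front vowel (*bipvi*, *kujre*); -a when the last vowel of the stem is a back vowel (*tu*, *pasa*, *meru*).
Since the last vowel of *aje* is /e/ (a front vowel), it takes -ri, giving *ajeri*.
*gebu* — last vowel /u/ (a back vowel) → -a → *gebua*.

ajeri, gebua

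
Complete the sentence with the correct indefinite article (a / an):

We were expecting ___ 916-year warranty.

The indefinite article is chosen by the initial *sound* of the following word, not its spelling.
The number *916* is spoken "nine hundred …", beginning with /naɪn/ — a consonant sound.
So the article is *a*: We were expecting a 916-year warranty.

a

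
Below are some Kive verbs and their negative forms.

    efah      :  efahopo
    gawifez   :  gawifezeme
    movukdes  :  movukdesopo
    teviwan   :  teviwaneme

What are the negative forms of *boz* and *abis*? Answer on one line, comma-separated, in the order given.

The suffix is conditioned by the final consonant: -opo when the stem ends in a voiceless consonant (*efah*, *movukdes*); -eme when the stem ends in a voiced consonant (*gawifez*, *teviwan*).
*boz*: final consonant = /z/, voiced → -eme → *bozeme*.
*abis*: final consonant = /s/, voiceless → -opo → *abisopo*.

bozeme, abisopo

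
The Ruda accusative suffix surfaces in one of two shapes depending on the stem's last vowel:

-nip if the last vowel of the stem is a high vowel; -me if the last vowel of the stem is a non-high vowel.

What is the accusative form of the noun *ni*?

*ni* — last vowel /i/ (a high vowel) → -nip → *ninip*.

ninip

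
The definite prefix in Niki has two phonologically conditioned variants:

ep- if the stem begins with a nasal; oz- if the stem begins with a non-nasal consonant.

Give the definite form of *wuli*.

ozwuli

*wuli*: first consonant = /w/, non-nasal → oz- → *ozwuli*.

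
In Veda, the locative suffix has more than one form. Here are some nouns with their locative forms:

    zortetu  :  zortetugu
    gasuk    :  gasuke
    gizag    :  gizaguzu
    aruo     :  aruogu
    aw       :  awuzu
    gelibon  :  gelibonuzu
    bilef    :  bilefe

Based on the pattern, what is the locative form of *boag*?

The suffix is conditioned by the final sound: -e when the stem ends in a voiceless consonant (*gasuk*, *bilef*); -uzu when the stem ends in a voiced consonant (*gizag*, *aw*, *gelibon*); -gu when the stem ends in a vowel (*zortetu*, *aruo*).
*boag* — final sound /g/ (a voiced consonant) → -uzu → *boaguzu*.

boaguzu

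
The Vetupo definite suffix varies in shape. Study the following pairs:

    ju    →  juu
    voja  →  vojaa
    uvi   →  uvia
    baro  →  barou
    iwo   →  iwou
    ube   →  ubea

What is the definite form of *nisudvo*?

nisudvou

The suffix is conditioned by the last vowel: -u when the last vowel of the stem is a rounded vowel (*ju*, *baro*, *iwo*); -a when the last vowel of the stem is an unrounded vowel (*voja*, *uvi*, *ube*).
The last vowel of *nisudvo* is /o/, which is a rounded vowel, so the suffix is -u, giving *nisudvou*.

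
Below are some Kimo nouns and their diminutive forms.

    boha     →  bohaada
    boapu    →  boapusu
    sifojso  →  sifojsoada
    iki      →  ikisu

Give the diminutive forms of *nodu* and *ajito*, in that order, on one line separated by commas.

Looking at the last vowel of each stem: -su when the last vowel of the stem is a high vowel (*boapu*, *iki*); -ada when the last vowel of the stem is a non-high vowel (*boha*, *sifojso*).
Since the last vowel of *nodu* is /u/ (a high vowel), it takes -su, giving *nodusu*.
Since the last vowel of *ajito* is /o/ (a non-high vowel), it takes -ada, giving *ajitoada*.

nodusu, ajitoada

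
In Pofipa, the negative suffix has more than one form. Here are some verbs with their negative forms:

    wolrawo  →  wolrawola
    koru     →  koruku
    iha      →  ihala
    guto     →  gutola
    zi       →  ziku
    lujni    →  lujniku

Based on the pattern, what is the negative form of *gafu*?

gafuku

Looking at the last vowel of each stem: -ku when the last vowel of the stem is a high vowel (*koru*, *zi*, *lujni*); -la when the last vowel of the stem is a non-high vowel (*wolrawo*, *iha*, *guto*).
*gafu* — last vowel /u/ (a high vowel) → -ku → *gafuku*.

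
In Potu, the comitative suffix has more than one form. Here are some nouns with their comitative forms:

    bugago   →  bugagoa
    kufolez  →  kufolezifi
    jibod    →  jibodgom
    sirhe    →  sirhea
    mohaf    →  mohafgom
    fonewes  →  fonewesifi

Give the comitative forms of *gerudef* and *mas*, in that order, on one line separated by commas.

The pattern is sibilance of the final sound: -ifi when the stem ends in a sibilant (*kufolez*, *fonewes*); -gom when the stem ends in a non-sibilant consonant (*jibod*, *mohaf*); -a when the stem ends in a vowel (*bugago*, *sirhe*).
*gerudef* — final sound /f/ (a non-sibilant consonant) → -gom → *gerudefgom*.
The final sound of *mas* is /s/, which is a sibilant, so the suffix is -ifi, giving *masifi*.

gerudefgom, masifi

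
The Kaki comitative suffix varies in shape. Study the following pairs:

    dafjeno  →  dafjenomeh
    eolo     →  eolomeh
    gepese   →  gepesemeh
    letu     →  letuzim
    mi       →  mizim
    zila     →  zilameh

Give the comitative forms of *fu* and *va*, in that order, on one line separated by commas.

fuzim, vameh

Looking at the last vowel of each stem: -zim when the last vowel of the stem is a high vowel (*letu*, *mi*); -meh when the last vowel of the stem is a non-high vowel (*dafjeno*, *eolo*, *gepese*, *zila*).
*fu* — last vowel /u/ (a high vowel) → -zim → *fuzim*.
The last vowel of *va* is /a/, which is a non-high vowel, so the suffix is -meh, giving *vameh*.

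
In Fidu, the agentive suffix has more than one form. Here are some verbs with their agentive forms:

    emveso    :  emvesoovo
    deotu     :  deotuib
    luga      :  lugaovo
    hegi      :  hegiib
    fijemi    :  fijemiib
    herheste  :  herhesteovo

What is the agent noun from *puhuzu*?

puhuzuib

The suffix is conditioned by the last vowel: -ib when the last vowel of the stem is a high vowel (*deotu*, *hegi*, *fijemi*); -ovo when the last vowel of the stem is a non-high vowel (*emveso*, *luga*, *herheste*).
The last vowel of *puhuzu* is /u/, which is a high vowel, so the suffix is -ib, giving *puhuzuib*.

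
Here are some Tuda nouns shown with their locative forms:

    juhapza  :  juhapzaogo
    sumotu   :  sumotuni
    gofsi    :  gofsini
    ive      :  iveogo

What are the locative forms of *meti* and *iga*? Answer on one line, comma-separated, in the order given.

metini, igaogo

The alternation tracks the last vowel of the stem — -ni when the last vowel of the stem is a high vowel (*sumotu*, *gofsi*); -ogo when the last vowel of the stem is a non-high vowel (*juhapza*, *ive*).
*meti*: last vowel = /i/, a high vowel → -ni → *metini*.
*iga* — last vowel /a/ (a non-high vowel) → -ogo → *igaogo*.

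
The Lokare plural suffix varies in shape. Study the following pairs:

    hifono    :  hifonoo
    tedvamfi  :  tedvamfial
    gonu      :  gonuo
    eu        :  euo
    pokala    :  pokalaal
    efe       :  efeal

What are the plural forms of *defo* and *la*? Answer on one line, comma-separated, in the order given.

Looking at the last vowel of each stem: -o when the last vowel of the stem is a rounded vowel (*hifono*, *gonu*, *eu*); -al when the last vowel of the stem is an unrounded vowel (*tedvamfi*, *pokala*, *efe*).
*defo* — last vowel /o/ (a rounded vowel) → -o → *defoo*.
Since the last vowel of *la* is /a/ (an unrounded vowel), it takes -al, giving *laal*.

defoo, laal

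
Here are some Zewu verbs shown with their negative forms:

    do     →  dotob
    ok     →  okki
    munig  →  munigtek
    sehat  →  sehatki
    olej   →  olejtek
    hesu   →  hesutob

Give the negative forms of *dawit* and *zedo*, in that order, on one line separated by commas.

dawitki, zedotob

The pattern is voicing of the final sound: -ki when the stem ends in a voiceless consonant (*ok*, *sehat*); -tek when the stem ends in a voiced consonant (*munig*, *olej*); -tob when the stem ends in a vowel (*do*, *hesu*).
*dawit*: final sound = /t/, a voiceless consonant → -ki → *dawitki*.
*zedo*: final sound = /o/, a vowel → -tob → *zedotob*.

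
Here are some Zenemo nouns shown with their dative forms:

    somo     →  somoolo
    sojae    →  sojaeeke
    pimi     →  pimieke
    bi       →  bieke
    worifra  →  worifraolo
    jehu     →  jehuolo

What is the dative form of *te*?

teeke

The suffix is conditioned by the last vowel: -eke when the last vowel of the stem is a front vowel (*sojae*, *pimi*, *bi*); -olo when the last vowel of the stem is a back vowel (*somo*, *worifra*, *jehu*).
*te*: last vowel = /e/, a front vowel → -eke → *teeke*.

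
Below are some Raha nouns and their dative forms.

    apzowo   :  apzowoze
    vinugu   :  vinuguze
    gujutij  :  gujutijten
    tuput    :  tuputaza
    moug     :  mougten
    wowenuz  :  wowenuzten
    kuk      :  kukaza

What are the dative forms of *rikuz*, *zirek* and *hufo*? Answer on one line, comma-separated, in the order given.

The suffix is conditioned by the final sound: -aza when the stem ends in a voiceless consonant (*tuput*, *kuk*); -ten when the stem ends in a voiced consonant (*gujutij*, *moug*, *wowenuz*); -ze when the stem ends in a vowel (*apzowo*, *vinugu*).
*rikuz*: final sound = /z/, a voiced consonant → -ten → *rikuzten*.
Since the final sound of *zirek* is /k/ (a voiceless consonant), it takes -aza, giving *zirekaza*.
*hufo* — final sound /o/ (a vowel) → -ze → *hufoze*.

rikuzten, zirekaza, hufoze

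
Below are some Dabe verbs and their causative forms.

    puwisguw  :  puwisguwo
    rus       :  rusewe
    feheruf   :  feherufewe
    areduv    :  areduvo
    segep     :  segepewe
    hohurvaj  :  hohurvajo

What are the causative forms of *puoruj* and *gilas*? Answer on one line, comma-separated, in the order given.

puorujo, gilasewe

The alternation tracks the final consonant of the stem — -ewe when the stem ends in a voiceless consonant (*rus*, *feheruf*, *segep*); -o when the stem ends in a voiced consonant (*puwisguw*, *areduv*, *hohurvaj*).
Since the final consonant of *puoruj* is /j/ (voiced), it takes -o, giving *puorujo*.
The final consonant of *gilas* is /s/, which is voiceless, so the suffix is -ewe, giving *gilasewe*.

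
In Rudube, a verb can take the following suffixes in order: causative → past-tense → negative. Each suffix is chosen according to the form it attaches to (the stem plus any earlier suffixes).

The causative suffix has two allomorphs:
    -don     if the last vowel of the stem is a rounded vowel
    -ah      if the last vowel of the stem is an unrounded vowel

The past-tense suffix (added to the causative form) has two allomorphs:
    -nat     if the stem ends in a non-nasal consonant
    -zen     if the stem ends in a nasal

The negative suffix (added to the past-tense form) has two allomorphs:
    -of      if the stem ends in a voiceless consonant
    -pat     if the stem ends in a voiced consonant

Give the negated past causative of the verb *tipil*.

*tipil* — last vowel /i/ (an unrounded vowel) → -ah → *tipilah*.
The causative form *tipilah*: final consonant = /h/, non-nasal → -nat → *tipilahnat*.
The past-tense form *tipilahnat*: final consonant = /t/, voiceless → -of → *tipilahnatof*.

tipilahnatof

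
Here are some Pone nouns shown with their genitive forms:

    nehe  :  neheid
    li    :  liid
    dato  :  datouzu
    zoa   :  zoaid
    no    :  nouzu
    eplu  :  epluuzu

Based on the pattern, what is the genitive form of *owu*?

The suffix is conditioned by the last vowel: -uzu when the last vowel of the stem is a rounded vowel (*dato*, *no*, *eplu*); -id when the last vowel of the stem is an unrounded vowel (*nehe*, *li*, *zoa*).
Since the last vowel of *owu* is /u/ (a rounded vowel), it takes -uzu, giving *owuuzu*.

owuuzu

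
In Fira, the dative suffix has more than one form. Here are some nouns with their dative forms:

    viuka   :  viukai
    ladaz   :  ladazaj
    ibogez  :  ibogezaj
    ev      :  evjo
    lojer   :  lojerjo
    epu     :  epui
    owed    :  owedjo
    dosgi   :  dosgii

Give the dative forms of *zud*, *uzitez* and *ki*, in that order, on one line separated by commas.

Looking at the final sound of each stem: -aj when the stem ends in a sibilant (*ladaz*, *ibogez*); -jo when the stem ends in a non-sibilant consonant (*ev*, *lojer*, *owed*); -i when the stem ends in a vowel (*viuka*, *epu*, *dosgi*).
*zud*: final sound = /d/, a non-sibilant consonant → -jo → *zudjo*.
Since the final sound of *uzitez* is /z/ (a sibilant), it takes -aj, giving *uzitezaj*.
Since the final sound of *ki* is /i/ (a vowel), it takes -i, giving *kii*.

zudjo, uzitezaj, kii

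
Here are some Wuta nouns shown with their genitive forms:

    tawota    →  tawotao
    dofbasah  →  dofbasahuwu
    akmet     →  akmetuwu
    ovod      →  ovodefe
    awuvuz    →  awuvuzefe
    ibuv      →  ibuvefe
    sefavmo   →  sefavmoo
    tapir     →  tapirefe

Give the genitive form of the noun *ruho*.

The pattern is voicing of the final sound: -uwu when the stem ends in a voiceless consonant (*dofbasah*, *akmet*); -efe when the stem ends in a voiced consonant (*ovod*, *awuvuz*, *ibuv*, *tapir*); -o when the stem ends in a vowel (*tawota*, *sefavmo*).
Since the final sound of *ruho* is /o/ (a vowel), it takes -o, giving *ruhoo*.

ruhoo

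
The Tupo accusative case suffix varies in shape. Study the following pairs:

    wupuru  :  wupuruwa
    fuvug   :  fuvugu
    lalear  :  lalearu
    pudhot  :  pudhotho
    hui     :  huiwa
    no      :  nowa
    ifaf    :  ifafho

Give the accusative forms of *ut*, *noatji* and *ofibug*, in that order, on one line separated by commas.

Looking at the final sound of each stem: -ho when the stem ends in a voiceless consonant (*pudhot*, *ifaf*); -u when the stem ends in a voiced consonant (*fuvug*, *lalear*); -wa when the stem ends in a vowel (*wupuru*, *hui*, *no*).
The final sound of *ut* is /t/, which is a voiceless consonant, so the suffix is -ho, giving *utho*.
The final sound of *noatji* is /i/, which is a vowel, so the suffix is -wa, giving *noatjiwa*.
*ofibug* — final sound /g/ (a voiced consonant) → -u → *ofibugu*.

utho, noatjiwa, ofibugu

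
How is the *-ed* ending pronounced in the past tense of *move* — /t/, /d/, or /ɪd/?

The stem *move* ends in a voiced sound other than /d/.
The -ed suffix is realized as /ɪd/ after /t, d/; as /t/ after other voiceless consonants; and as /d/ after other voiced sounds.
So -ed on *move* is pronounced /d/.

/d/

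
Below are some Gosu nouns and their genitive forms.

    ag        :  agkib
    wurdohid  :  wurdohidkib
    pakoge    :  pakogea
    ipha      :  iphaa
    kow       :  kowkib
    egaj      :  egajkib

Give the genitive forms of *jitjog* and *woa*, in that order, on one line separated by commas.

The pattern is consonant vs. vowel: -kib when the stem ends in a consonant (*ag*, *wurdohid*, *kow*, *egaj*); -a when the stem ends in a vowel (*pakoge*, *ipha*).
*jitjog* — final sound /g/ (a consonant) → -kib → *jitjogkib*.
Since the final sound of *woa* is /a/ (a vowel), it takes -a, giving *woaa*.

jitjogkib, woaa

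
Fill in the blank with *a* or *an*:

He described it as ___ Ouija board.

The indefinite article is chosen by the initial *sound* of the following word, not its spelling.
*Ouija* begins with the sound /wiː/ (pronounced /ˈwiːdʒə/) — a consonant sound.
So the article is *a*: He described it as a Ouija board.

a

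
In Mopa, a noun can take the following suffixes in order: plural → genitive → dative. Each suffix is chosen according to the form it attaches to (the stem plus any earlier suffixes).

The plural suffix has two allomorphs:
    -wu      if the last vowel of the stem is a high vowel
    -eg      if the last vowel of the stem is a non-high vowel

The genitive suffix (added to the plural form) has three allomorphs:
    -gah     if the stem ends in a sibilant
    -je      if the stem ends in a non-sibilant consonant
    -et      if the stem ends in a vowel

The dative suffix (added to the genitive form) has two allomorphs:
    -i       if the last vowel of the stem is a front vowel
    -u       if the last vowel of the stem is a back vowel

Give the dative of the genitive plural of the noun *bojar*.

bojaregjei

*bojar*: last vowel = /a/, a non-high vowel → -eg → *bojareg*.
The final sound of the plural form *bojareg* is /g/, which is a non-sibilant consonant, so the genitive suffix is -je, giving *bojaregje*.
Since the last vowel of the genitive form *bojaregje* is /e/ (a front vowel), it takes -i, giving *bojaregjei*.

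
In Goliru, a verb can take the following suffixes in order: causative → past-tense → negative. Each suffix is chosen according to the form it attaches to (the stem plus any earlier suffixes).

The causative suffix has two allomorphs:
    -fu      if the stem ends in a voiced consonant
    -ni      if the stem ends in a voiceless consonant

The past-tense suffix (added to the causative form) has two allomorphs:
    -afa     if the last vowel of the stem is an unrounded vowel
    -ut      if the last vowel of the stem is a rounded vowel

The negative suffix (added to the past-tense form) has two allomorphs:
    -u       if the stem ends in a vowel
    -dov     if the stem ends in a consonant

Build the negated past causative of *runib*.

The final consonant of *runib* is /b/, which is voiced, so the causative suffix is -fu, giving *runibfu*.
The causative form *runibfu*: last vowel = /u/, a rounded vowel → -ut → *runibfuut*.
The past-tense form *runibfuut* — final sound /t/ (a consonant) → -dov → *runibfuutdov*.

runibfuutdov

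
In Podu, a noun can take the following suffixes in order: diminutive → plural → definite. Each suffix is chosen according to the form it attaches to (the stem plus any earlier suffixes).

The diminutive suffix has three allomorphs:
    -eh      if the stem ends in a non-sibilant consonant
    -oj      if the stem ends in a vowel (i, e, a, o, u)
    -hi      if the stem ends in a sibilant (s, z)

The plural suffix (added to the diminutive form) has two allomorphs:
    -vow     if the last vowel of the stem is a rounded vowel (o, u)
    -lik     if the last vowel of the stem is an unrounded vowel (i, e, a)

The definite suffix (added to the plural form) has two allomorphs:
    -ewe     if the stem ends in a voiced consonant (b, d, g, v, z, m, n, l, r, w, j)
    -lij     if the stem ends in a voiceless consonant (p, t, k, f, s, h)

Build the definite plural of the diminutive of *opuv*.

opuvehliklij

*opuv* — final sound /v/ (a non-sibilant consonant) → -eh → *opuveh*.
The diminutive form *opuveh*: last vowel = /e/, an unrounded vowel → -lik → *opuvehlik*.
The plural form *opuvehlik* — final consonant /k/ (voiceless) → -lij → *opuvehliklij*.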